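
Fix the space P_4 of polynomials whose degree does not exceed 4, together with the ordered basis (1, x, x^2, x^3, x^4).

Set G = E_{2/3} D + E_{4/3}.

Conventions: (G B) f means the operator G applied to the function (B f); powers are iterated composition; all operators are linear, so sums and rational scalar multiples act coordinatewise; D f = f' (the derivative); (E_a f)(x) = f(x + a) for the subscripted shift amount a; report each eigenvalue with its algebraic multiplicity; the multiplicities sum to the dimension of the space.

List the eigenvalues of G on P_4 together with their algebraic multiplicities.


λ = 1 (multiplicity 5)

image of 1: 1
image of x: x + 7/3
image of x^2: x^2 + (14/3)x + 28/9
image of x^3: x^3 + 7x^2 + (28/3)x + 100/27
image of x^4: x^4 + (28/3)x^3 + (56/3)x^2 + (400/27)x + 352/81
the matrix is upper triangular; its diagonal is (1, 1, 1, 1, 1)
for a triangular matrix the eigenvalues are the diagonal entries, with algebraic multiplicity their repetition count


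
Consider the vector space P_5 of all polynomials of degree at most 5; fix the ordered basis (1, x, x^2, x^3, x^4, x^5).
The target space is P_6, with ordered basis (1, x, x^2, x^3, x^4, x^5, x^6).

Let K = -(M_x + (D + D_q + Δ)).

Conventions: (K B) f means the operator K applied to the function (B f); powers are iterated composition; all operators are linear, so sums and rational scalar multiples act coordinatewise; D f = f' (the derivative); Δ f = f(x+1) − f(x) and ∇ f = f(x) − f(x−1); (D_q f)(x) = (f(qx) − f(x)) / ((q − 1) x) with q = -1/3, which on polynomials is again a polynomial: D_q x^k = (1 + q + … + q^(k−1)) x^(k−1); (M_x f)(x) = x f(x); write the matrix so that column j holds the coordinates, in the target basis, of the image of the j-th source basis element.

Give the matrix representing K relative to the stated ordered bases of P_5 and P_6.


image of 1: -x
image of x: -x^2 - 3
image of x^2: -x^3 - (14/3)x - 1
image of x^3: -x^4 - (61/9)x^2 - 3x - 1
image of x^4: -x^5 - (236/27)x^3 - 6x^2 - 4x - 1
image of x^5: -x^6 - (871/81)x^4 - 10x^3 - 10x^2 - 5x - 1
each image's coordinates form column j of the matrix

the matrix is [[0, -3, -1, -1, -1, -1]; [-1, 0, -14/3, -3, -4, -5]; [0, -1, 0, -61/9, -6, -10]; [0, 0, -1, 0, -236/27, -10]; [0, 0, 0, -1, 0, -871/81]; [0, 0, 0, 0, -1, 0]; [0, 0, 0, 0, 0, -1]] (rows listed top to bottom)


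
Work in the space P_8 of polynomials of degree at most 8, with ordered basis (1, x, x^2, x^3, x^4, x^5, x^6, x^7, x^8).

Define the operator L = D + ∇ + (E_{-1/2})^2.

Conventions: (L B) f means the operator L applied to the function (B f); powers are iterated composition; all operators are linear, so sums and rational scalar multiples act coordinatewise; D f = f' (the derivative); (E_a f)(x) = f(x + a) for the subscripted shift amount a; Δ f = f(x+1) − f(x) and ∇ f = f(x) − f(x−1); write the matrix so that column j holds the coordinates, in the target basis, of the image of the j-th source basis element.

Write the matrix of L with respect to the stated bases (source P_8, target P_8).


image of 1: 1
image of x: x + 1
image of x^2: x^2 + 2x
image of x^3: x^3 + 3x^2
image of x^4: x^4 + 4x^3
image of x^5: x^5 + 5x^4
image of x^6: x^6 + 6x^5
image of x^7: x^7 + 7x^6
image of x^8: x^8 + 8x^7
each image's coordinates form column j of the matrix

the matrix is [[1, 1, 0, 0, 0, 0, 0, 0, 0]; [0, 1, 2, 0, 0, 0, 0, 0, 0]; [0, 0, 1, 3, 0, 0, 0, 0, 0]; [0, 0, 0, 1, 4, 0, 0, 0, 0]; [0, 0, 0, 0, 1, 5, 0, 0, 0]; [0, 0, 0, 0, 0, 1, 6, 0, 0]; [0, 0, 0, 0, 0, 0, 1, 7, 0]; [0, 0, 0, 0, 0, 0, 0, 1, 8]; [0, 0, 0, 0, 0, 0, 0, 0, 1]] (rows listed top to bottom)


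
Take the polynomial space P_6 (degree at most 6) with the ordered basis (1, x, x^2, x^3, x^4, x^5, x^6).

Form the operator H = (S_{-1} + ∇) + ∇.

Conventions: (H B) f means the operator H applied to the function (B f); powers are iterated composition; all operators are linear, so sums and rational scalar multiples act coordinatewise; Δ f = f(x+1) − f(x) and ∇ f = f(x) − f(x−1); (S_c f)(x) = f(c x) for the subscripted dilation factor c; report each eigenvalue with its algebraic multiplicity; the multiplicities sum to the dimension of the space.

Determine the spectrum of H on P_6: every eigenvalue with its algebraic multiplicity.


λ = -1 (multiplicity 3), λ = 1 (multiplicity 4)

image of 1: 1
image of x: -x + 2
image of x^2: x^2 + 4x - 2
image of x^3: -x^3 + 6x^2 - 6x + 2
image of x^4: x^4 + 8x^3 - 12x^2 + 8x - 2
image of x^5: -x^5 + 10x^4 - 20x^3 + 20x^2 - 10x + 2
image of x^6: x^6 + 12x^5 - 30x^4 + 40x^3 - 30x^2 + 12x - 2
the matrix is upper triangular; its diagonal is (1, -1, 1, -1, 1, -1, 1)
for a triangular matrix the eigenvalues are the diagonal entries, with algebraic multiplicity their repetition count


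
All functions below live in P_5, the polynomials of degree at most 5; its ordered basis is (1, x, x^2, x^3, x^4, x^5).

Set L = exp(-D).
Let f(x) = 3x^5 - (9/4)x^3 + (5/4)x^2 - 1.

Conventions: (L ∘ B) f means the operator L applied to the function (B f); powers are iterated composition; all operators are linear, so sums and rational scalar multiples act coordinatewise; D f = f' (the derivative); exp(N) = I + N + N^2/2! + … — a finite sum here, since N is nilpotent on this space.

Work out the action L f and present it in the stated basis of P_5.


order-1 term: -15x^4 + (27/4)x^2 - (5/2)x
order-2 term: 30x^3 - (27/4)x + 5/4
order-3 term: -30x^2 + 9/4
order-4 term: 15x
order-5 term: -3
the series for exp(-D) f terminates at order 5
exp(-D) f = 3x^5 - 15x^4 + (111/4)x^3 - 22x^2 + (23/4)x - 1/2

the result is g(x) = 3x^5 - 15x^4 + (111/4)x^3 - 22x^2 + (23/4)x - 1/2


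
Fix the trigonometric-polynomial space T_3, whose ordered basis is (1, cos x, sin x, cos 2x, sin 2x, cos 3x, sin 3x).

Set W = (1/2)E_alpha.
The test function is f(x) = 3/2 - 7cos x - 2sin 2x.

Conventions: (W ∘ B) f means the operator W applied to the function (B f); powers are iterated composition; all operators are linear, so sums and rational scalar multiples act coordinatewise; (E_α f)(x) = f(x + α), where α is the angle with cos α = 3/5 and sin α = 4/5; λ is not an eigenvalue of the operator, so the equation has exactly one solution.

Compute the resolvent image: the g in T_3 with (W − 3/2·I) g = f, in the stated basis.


the result is g(x) = -3/2 + (21/4)cos x - (7/4)sin x + (24/73)cos 2x + (82/73)sin 2x

write g with unknown coordinates in the stated basis and equate coefficients in (W − 3/2·I) g = f
solving from the highest basis element down gives g = -3/2 + (21/4)cos x - (7/4)sin x + (24/73)cos 2x + (82/73)sin 2x
check: W g = -3/4 + (7/8)cos x - (21/8)sin x + (36/73)cos 2x - (23/73)sin 2x
so W g − 3/2·g = 3/2 - 7cos x - 2sin 2x = f ✓


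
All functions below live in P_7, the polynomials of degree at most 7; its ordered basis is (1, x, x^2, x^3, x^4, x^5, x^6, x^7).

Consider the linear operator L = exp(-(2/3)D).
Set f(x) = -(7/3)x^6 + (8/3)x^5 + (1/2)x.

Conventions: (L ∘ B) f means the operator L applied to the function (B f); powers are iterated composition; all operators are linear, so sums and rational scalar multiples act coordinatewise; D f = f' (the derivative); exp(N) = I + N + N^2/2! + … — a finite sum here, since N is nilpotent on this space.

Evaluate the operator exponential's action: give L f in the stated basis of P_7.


order-1 term: (28/3)x^5 - (80/9)x^4 - 1/3
order-2 term: -(140/9)x^4 + (320/27)x^3
order-3 term: (1120/81)x^3 - (640/81)x^2
order-4 term: -(560/81)x^2 + (640/243)x
order-5 term: (448/243)x - 256/729
order-6 term: -448/2187
the series for exp(-(2/3)D) f terminates at order 6
exp(-(2/3)D) f = -(7/3)x^6 + 12x^5 - (220/9)x^4 + (2080/81)x^3 - (400/27)x^2 + (2419/486)x - 1945/2187

g(x) = -(7/3)x^6 + 12x^5 - (220/9)x^4 + (2080/81)x^3 - (400/27)x^2 + (2419/486)x - 1945/2187


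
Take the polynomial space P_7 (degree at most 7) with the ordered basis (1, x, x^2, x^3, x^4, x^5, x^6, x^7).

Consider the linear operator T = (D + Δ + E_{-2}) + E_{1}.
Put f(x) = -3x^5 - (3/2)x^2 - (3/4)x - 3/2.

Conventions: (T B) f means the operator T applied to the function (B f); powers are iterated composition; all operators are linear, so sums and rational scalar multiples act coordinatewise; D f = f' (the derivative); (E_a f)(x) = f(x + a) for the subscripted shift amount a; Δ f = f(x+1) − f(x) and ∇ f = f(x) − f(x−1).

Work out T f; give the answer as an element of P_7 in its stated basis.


the image equals g(x) = -6x^5 - 15x^4 - 180x^3 + 177x^2 - (549/2)x + 309/4

D f = -15x^4 - 3x - 3/4
Δ f = -15x^4 - 30x^3 - 30x^2 - 18x - 21/4
E_{-2} f = -3x^5 + 30x^4 - 120x^3 + (477/2)x^2 - (939/4)x + 90
(D + Δ + E_{-2}) f = -3x^5 - 150x^3 + (417/2)x^2 - (1023/4)x + 84
E_{1} f = -3x^5 - 15x^4 - 30x^3 - (63/2)x^2 - (75/4)x - 27/4
((D + Δ + E_{-2}) + E_{1}) f = -6x^5 - 15x^4 - 180x^3 + 177x^2 - (549/2)x + 309/4


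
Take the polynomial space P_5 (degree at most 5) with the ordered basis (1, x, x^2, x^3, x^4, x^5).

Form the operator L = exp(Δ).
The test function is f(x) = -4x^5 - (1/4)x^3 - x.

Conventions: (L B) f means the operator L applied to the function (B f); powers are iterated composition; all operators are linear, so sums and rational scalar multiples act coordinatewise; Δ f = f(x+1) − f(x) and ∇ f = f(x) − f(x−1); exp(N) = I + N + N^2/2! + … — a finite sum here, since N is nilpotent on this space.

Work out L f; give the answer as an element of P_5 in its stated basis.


order-1 term: -20x^4 - 40x^3 - (163/4)x^2 - (83/4)x - 21/4
order-2 term: -40x^3 - 120x^2 - (563/4)x - 243/4
order-3 term: -40x^2 - 120x - 401/4
order-4 term: -20x - 40
order-5 term: -4
the series for exp(Δ) f terminates at order 5
exp(Δ) f = -4x^5 - 20x^4 - (321/4)x^3 - (803/4)x^2 - (605/2)x - 841/4

the result is g(x) = -4x^5 - 20x^4 - (321/4)x^3 - (803/4)x^2 - (605/2)x - 841/4


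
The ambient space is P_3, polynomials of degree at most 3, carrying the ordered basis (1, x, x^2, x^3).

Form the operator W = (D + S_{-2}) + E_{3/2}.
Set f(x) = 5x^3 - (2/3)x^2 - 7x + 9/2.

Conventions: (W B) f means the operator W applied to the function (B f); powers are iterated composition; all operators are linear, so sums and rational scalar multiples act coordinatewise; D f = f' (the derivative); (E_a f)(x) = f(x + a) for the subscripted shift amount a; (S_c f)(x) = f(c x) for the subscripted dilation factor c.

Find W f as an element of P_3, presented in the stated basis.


D f = 15x^2 - (4/3)x - 7
S_{-2} f = -40x^3 - (8/3)x^2 + 14x + 9/2
(D + S_{-2}) f = -40x^3 + (37/3)x^2 + (38/3)x - 5/2
E_{3/2} f = 5x^3 + (131/6)x^2 + (99/4)x + 75/8
((D + S_{-2}) + E_{3/2}) f = -35x^3 + (205/6)x^2 + (449/12)x + 55/8

g(x) = -35x^3 + (205/6)x^2 + (449/12)x + 55/8


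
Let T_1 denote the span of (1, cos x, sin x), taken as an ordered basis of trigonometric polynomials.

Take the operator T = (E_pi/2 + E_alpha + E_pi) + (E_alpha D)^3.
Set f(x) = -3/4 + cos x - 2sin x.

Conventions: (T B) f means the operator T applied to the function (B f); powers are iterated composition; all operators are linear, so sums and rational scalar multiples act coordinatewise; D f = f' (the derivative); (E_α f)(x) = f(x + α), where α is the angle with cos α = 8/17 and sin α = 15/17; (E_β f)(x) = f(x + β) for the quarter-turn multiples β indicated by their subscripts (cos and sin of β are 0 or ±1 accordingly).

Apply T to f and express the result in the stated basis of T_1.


E_pi/2 f = -3/4 - 2cos x - sin x
E_alpha f = -3/4 - (22/17)cos x - (31/17)sin x
E_pi f = -3/4 - cos x + 2sin x
(E_pi/2 + E_alpha + E_pi) f = -9/4 - (73/17)cos x - (14/17)sin x
D f = -2cos x - sin x
E_alpha D f = -(31/17)cos x + (22/17)sin x
D (E_alpha D) f = (22/17)cos x + (31/17)sin x
E_alpha D (E_alpha D) f = (641/289)cos x - (82/289)sin x
D (E_alpha D) (E_alpha D) f = -(82/289)cos x - (641/289)sin x
E_alpha D (E_alpha D) (E_alpha D) f = -(10271/4913)cos x - (3898/4913)sin x
((E_pi/2 + E_alpha + E_pi) + (E_alpha D)^3) f = -9/4 - (31368/4913)cos x - (7944/4913)sin x

the image equals g(x) = -9/4 - (31368/4913)cos x - (7944/4913)sin x


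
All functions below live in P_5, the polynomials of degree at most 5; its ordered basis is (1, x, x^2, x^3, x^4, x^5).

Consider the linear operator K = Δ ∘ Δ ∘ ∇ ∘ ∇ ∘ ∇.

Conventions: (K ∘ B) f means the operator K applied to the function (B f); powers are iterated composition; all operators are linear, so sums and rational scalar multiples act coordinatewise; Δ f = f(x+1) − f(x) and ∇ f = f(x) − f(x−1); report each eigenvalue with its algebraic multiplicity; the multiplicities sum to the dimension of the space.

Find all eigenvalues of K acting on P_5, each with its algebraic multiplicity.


λ = 0 (multiplicity 6)

image of 1: 0
image of x: 0
image of x^2: 0
image of x^3: 0
image of x^4: 0
image of x^5: 120
the matrix is upper triangular; its diagonal is (0, 0, 0, 0, 0, 0)
for a triangular matrix the eigenvalues are the diagonal entries, with algebraic multiplicity their repetition count


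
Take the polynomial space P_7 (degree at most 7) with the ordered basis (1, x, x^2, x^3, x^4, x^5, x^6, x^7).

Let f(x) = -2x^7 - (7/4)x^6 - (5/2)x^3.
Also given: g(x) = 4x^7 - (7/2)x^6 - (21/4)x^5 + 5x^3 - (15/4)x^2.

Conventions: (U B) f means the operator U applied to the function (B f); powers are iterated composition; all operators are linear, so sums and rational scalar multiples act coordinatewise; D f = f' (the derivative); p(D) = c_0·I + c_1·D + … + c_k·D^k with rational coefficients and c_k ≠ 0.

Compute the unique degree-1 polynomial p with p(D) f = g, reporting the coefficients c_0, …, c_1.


c_0 = -2, c_1 = 1/2

D^0 f = -2x^7 - (7/4)x^6 - (5/2)x^3
D^1 f = -14x^6 - (21/2)x^5 - (15/2)x^2
matching coefficients of g against c_0 f + c_1 Df + … from the top degree down determines the c_i
solution: c_0 = -2, c_1 = 1/2


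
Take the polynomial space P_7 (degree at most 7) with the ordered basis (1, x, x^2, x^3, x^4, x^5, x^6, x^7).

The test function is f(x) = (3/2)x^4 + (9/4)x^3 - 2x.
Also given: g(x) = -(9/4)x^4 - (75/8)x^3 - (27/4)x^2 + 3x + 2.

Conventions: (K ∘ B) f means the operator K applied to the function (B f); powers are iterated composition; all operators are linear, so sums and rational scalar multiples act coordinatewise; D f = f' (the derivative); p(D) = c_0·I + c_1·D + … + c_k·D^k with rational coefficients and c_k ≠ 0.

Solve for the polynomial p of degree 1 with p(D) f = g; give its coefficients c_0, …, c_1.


D^0 f = (3/2)x^4 + (9/4)x^3 - 2x
D^1 f = 6x^3 + (27/4)x^2 - 2
matching coefficients of g against c_0 f + c_1 Df + … from the top degree down determines the c_i
solution: c_0 = -3/2, c_1 = -1

c_0 = -3/2, c_1 = -1


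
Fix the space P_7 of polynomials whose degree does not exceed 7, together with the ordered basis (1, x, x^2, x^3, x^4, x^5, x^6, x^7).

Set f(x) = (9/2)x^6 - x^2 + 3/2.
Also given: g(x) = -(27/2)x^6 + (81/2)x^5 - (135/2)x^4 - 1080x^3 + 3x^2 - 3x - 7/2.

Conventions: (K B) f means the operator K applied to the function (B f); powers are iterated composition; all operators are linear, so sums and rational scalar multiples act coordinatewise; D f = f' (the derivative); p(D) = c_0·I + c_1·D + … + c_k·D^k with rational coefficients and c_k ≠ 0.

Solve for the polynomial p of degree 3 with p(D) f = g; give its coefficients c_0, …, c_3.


D^0 f = (9/2)x^6 - x^2 + 3/2
D^1 f = 27x^5 - 2x
D^2 f = 135x^4 - 2
D^3 f = 540x^3
matching coefficients of g against c_0 f + c_1 Df + … from the top degree down determines the c_i
solution: c_0 = -3, c_1 = 3/2, c_2 = -1/2, c_3 = -2

c_0 = -3, c_1 = 3/2, c_2 = -1/2, c_3 = -2


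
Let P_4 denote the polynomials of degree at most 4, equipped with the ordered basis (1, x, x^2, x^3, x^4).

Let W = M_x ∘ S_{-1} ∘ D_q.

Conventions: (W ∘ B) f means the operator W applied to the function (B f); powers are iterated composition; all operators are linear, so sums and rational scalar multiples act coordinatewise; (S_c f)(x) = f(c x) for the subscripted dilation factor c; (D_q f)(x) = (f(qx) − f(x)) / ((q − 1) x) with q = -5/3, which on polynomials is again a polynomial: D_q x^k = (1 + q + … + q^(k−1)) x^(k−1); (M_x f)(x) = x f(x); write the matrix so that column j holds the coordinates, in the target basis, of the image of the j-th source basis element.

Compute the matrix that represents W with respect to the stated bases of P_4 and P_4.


the matrix is [[0, 0, 0, 0, 0]; [0, 1, 0, 0, 0]; [0, 0, 2/3, 0, 0]; [0, 0, 0, 19/9, 0]; [0, 0, 0, 0, 68/27]] (rows listed top to bottom)

image of 1: 0
image of x: x
image of x^2: (2/3)x^2
image of x^3: (19/9)x^3
image of x^4: (68/27)x^4
each image's coordinates form column j of the matrix


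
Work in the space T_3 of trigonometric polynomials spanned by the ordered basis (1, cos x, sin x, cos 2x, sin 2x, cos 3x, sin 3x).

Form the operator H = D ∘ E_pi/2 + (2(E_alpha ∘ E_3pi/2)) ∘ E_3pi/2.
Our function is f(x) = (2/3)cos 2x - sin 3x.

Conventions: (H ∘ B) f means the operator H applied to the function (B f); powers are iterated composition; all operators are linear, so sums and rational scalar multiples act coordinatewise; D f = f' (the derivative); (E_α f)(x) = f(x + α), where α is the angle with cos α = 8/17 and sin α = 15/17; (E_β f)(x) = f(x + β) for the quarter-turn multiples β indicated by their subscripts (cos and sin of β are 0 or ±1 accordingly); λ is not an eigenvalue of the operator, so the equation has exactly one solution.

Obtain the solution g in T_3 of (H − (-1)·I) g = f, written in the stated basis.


the result is g(x) = -(22/37)cos 2x - (196/111)sin 2x + (495/88234)cos 3x - (7357/44117)sin 3x

write g with unknown coordinates in the stated basis and equate coefficients in (H − (-1)·I) g = f
solving from the highest basis element down gives g = -(22/37)cos 2x - (196/111)sin 2x + (495/88234)cos 3x - (7357/44117)sin 3x
check: H g = (140/111)cos 2x + (196/111)sin 2x - (495/88234)cos 3x - (36760/44117)sin 3x
so H g − (-1)·g = (2/3)cos 2x - sin 3x = f ✓


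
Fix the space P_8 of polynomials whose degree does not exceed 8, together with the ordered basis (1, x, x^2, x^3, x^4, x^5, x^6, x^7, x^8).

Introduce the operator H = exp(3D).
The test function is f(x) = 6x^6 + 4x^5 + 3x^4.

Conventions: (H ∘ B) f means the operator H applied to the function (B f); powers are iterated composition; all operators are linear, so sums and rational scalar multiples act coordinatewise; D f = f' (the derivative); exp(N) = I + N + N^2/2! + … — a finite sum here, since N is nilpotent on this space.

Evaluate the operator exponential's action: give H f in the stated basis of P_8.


g(x) = 6x^6 + 112x^5 + 873x^4 + 3636x^3 + 8532x^2 + 10692x + 5589

order-1 term: 108x^5 + 60x^4 + 36x^3
order-2 term: 810x^4 + 360x^3 + 162x^2
order-3 term: 3240x^3 + 1080x^2 + 324x
order-4 term: 7290x^2 + 1620x + 243
order-5 term: 8748x + 972
order-6 term: 4374
the series for exp(3D) f terminates at order 6
exp(3D) f = 6x^6 + 112x^5 + 873x^4 + 3636x^3 + 8532x^2 + 10692x + 5589


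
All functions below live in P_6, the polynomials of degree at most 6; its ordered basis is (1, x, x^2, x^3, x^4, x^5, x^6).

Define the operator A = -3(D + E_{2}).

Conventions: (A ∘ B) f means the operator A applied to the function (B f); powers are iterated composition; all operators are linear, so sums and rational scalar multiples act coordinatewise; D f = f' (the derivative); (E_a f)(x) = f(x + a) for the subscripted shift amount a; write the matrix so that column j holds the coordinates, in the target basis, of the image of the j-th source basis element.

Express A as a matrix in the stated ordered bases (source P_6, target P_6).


image of 1: -3
image of x: -3x - 9
image of x^2: -3x^2 - 18x - 12
image of x^3: -3x^3 - 27x^2 - 36x - 24
image of x^4: -3x^4 - 36x^3 - 72x^2 - 96x - 48
image of x^5: -3x^5 - 45x^4 - 120x^3 - 240x^2 - 240x - 96
image of x^6: -3x^6 - 54x^5 - 180x^4 - 480x^3 - 720x^2 - 576x - 192
each image's coordinates form column j of the matrix

the matrix is [[-3, -9, -12, -24, -48, -96, -192]; [0, -3, -18, -36, -96, -240, -576]; [0, 0, -3, -27, -72, -240, -720]; [0, 0, 0, -3, -36, -120, -480]; [0, 0, 0, 0, -3, -45, -180]; [0, 0, 0, 0, 0, -3, -54]; [0, 0, 0, 0, 0, 0, -3]] (rows listed top to bottom)


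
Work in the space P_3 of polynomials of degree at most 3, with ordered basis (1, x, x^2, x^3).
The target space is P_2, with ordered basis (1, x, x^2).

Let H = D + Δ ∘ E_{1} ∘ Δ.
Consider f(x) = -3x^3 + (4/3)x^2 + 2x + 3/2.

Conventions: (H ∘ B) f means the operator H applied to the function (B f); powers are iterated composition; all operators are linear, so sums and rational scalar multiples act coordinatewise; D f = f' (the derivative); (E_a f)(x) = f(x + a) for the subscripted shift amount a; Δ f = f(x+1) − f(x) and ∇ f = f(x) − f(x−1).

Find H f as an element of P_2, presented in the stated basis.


D f = -9x^2 + (8/3)x + 2
Δ f = -9x^2 - (19/3)x + 1/3
E_{1} Δ f = -9x^2 - (73/3)x - 15
Δ E_{1} Δ f = -18x - 100/3
(D + Δ ∘ E_{1} ∘ Δ) f = -9x^2 - (46/3)x - 94/3

the image equals g(x) = -9x^2 - (46/3)x - 94/3


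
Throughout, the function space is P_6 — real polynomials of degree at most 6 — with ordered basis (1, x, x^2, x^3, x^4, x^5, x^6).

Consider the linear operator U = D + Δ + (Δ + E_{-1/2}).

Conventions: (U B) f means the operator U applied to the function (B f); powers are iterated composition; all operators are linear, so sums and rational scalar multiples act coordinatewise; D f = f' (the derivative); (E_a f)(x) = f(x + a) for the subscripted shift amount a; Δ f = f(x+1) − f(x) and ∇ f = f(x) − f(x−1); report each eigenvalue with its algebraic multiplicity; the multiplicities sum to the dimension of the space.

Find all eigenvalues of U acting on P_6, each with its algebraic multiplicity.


image of 1: 1
image of x: x + 5/2
image of x^2: x^2 + 5x + 9/4
image of x^3: x^3 + (15/2)x^2 + (27/4)x + 15/8
image of x^4: x^4 + 10x^3 + (27/2)x^2 + (15/2)x + 33/16
image of x^5: x^5 + (25/2)x^4 + (45/2)x^3 + (75/4)x^2 + (165/16)x + 63/32
image of x^6: x^6 + 15x^5 + (135/4)x^4 + (75/2)x^3 + (495/16)x^2 + (189/16)x + 129/64
the matrix is upper triangular; its diagonal is (1, 1, 1, 1, 1, 1, 1)
for a triangular matrix the eigenvalues are the diagonal entries, with algebraic multiplicity their repetition count

λ = 1 (multiplicity 7)


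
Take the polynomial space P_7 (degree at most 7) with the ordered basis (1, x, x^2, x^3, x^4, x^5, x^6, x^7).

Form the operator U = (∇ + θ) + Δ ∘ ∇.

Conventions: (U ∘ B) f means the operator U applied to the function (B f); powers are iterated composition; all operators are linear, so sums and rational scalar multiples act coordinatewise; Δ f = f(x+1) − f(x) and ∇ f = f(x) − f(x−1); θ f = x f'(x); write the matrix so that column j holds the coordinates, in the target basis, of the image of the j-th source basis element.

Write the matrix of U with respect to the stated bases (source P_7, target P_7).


image of 1: 0
image of x: x + 1
image of x^2: 2x^2 + 2x + 1
image of x^3: 3x^3 + 3x^2 + 3x + 1
image of x^4: 4x^4 + 4x^3 + 6x^2 + 4x + 1
image of x^5: 5x^5 + 5x^4 + 10x^3 + 10x^2 + 5x + 1
image of x^6: 6x^6 + 6x^5 + 15x^4 + 20x^3 + 15x^2 + 6x + 1
image of x^7: 7x^7 + 7x^6 + 21x^5 + 35x^4 + 35x^3 + 21x^2 + 7x + 1
each image's coordinates form column j of the matrix

the matrix is [[0, 1, 1, 1, 1, 1, 1, 1]; [0, 1, 2, 3, 4, 5, 6, 7]; [0, 0, 2, 3, 6, 10, 15, 21]; [0, 0, 0, 3, 4, 10, 20, 35]; [0, 0, 0, 0, 4, 5, 15, 35]; [0, 0, 0, 0, 0, 5, 6, 21]; [0, 0, 0, 0, 0, 0, 6, 7]; [0, 0, 0, 0, 0, 0, 0, 7]] (rows listed top to bottom)


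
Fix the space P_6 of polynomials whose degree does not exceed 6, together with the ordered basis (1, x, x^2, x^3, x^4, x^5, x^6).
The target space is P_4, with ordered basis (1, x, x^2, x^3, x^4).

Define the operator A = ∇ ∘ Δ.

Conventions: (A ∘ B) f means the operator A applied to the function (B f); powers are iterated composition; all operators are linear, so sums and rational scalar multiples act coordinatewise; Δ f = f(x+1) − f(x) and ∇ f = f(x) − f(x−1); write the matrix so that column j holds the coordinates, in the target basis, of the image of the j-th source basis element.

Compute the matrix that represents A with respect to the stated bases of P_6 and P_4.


the matrix is [[0, 0, 2, 0, 2, 0, 2]; [0, 0, 0, 6, 0, 10, 0]; [0, 0, 0, 0, 12, 0, 30]; [0, 0, 0, 0, 0, 20, 0]; [0, 0, 0, 0, 0, 0, 30]] (rows listed top to bottom)

image of 1: 0
image of x: 0
image of x^2: 2
image of x^3: 6x
image of x^4: 12x^2 + 2
image of x^5: 20x^3 + 10x
image of x^6: 30x^4 + 30x^2 + 2
each image's coordinates form column j of the matrix


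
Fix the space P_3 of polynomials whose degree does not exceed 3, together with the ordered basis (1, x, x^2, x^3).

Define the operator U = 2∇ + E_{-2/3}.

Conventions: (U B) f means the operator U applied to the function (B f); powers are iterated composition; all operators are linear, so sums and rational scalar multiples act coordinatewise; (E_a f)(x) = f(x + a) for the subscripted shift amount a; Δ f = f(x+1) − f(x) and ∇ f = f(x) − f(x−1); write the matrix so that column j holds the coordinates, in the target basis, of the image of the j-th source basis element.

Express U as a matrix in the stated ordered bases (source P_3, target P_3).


image of 1: 1
image of x: x + 4/3
image of x^2: x^2 + (8/3)x - 14/9
image of x^3: x^3 + 4x^2 - (14/3)x + 46/27
each image's coordinates form column j of the matrix

the matrix is [[1, 4/3, -14/9, 46/27]; [0, 1, 8/3, -14/3]; [0, 0, 1, 4]; [0, 0, 0, 1]] (rows listed top to bottom)


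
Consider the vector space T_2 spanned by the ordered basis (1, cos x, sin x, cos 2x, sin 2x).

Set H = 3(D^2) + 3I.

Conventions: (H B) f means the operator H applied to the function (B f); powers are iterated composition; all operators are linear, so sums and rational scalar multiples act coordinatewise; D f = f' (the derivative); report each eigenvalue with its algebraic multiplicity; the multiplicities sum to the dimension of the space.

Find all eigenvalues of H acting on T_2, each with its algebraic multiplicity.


λ = -9 (multiplicity 2), λ = 0 (multiplicity 2), λ = 3 (multiplicity 1)

image of 1: 3
image of cos x: 0
image of sin x: 0
image of cos 2x: -9cos 2x
image of sin 2x: -9sin 2x
the matrix is diagonal; its diagonal is (3, 0, 0, -9, -9)
for a triangular matrix the eigenvalues are the diagonal entries, with algebraic multiplicity their repetition count


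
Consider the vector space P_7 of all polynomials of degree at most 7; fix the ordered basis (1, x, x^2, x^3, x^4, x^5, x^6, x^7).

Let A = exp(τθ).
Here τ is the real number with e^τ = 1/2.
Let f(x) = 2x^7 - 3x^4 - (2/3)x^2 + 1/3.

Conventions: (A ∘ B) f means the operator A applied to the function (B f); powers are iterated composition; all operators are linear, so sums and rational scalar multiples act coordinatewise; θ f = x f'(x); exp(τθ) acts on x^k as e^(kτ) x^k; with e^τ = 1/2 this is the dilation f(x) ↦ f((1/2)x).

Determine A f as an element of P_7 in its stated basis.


exp(τθ) x^k = e^(kτ) x^k; with e^τ = 1/2 this sends x^k to (1/2)^k x^k
x^2 ↦ 1/4 x^2
x^4 ↦ 1/16 x^4
x^7 ↦ 1/128 x^7
applying this coordinatewise to f: exp(τθ) f = (1/64)x^7 - (3/16)x^4 - (1/6)x^2 + 1/3

the image equals g(x) = (1/64)x^7 - (3/16)x^4 - (1/6)x^2 + 1/3


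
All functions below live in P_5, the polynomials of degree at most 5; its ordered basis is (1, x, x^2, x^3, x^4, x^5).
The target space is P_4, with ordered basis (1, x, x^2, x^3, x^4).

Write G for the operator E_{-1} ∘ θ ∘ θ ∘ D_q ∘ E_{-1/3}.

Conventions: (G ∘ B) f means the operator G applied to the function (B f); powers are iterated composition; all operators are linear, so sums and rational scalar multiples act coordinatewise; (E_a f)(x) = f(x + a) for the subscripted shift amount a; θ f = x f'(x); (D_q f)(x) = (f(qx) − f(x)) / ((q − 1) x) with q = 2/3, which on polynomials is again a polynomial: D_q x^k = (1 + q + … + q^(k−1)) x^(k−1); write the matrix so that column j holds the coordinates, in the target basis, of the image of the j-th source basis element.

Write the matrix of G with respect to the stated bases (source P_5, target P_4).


the matrix is [[0, 0, -5/3, 91/9, -919/27, 7111/81]; [0, 0, 5/3, -167/9, 2393/27, -23849/81]; [0, 0, 0, 76/9, -2059/27, 29791/81]; [0, 0, 0, 0, 65/3, -16429/81]; [0, 0, 0, 0, 0, 3376/81]] (rows listed top to bottom)

image of 1: 0
image of x: 0
image of x^2: (5/3)x - 5/3
image of x^3: (76/9)x^2 - (167/9)x + 91/9
image of x^4: (65/3)x^3 - (2059/27)x^2 + (2393/27)x - 919/27
image of x^5: (3376/81)x^4 - (16429/81)x^3 + (29791/81)x^2 - (23849/81)x + 7111/81
each image's coordinates form column j of the matrix


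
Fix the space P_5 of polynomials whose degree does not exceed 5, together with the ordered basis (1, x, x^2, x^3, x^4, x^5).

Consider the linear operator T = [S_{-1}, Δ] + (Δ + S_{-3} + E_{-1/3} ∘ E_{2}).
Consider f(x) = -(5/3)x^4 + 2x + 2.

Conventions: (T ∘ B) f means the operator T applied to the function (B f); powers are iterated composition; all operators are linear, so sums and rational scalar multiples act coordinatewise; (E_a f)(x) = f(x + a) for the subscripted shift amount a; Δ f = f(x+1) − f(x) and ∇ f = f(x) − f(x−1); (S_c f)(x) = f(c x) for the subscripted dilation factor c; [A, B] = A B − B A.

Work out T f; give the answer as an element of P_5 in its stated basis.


Δ f = -(20/3)x^3 - 10x^2 - (20/3)x + 1/3
S_{-1} Δ f = (20/3)x^3 - 10x^2 + (20/3)x + 1/3
S_{-1} f = -(5/3)x^4 - 2x + 2
Δ S_{-1} f = -(20/3)x^3 - 10x^2 - (20/3)x - 11/3
[S_{-1}, Δ] f = (40/3)x^3 + (40/3)x + 4
Δ f = -(20/3)x^3 - 10x^2 - (20/3)x + 1/3
S_{-3} f = -135x^4 - 6x + 2
E_{2} f = -(5/3)x^4 - (40/3)x^3 - 40x^2 - (154/3)x - 62/3
E_{-1/3} E_{2} f = -(5/3)x^4 - (100/9)x^3 - (250/9)x^2 - (2338/81)x - 1829/243
(Δ + S_{-3} + E_{-1/3} ∘ E_{2}) f = -(410/3)x^4 - (160/9)x^3 - (340/9)x^2 - (3364/81)x - 1262/243
([S_{-1}, Δ] + (Δ + S_{-3} + E_{-1/3} ∘ E_{2})) f = -(410/3)x^4 - (40/9)x^3 - (340/9)x^2 - (2284/81)x - 290/243

g(x) = -(410/3)x^4 - (40/9)x^3 - (340/9)x^2 - (2284/81)x - 290/243


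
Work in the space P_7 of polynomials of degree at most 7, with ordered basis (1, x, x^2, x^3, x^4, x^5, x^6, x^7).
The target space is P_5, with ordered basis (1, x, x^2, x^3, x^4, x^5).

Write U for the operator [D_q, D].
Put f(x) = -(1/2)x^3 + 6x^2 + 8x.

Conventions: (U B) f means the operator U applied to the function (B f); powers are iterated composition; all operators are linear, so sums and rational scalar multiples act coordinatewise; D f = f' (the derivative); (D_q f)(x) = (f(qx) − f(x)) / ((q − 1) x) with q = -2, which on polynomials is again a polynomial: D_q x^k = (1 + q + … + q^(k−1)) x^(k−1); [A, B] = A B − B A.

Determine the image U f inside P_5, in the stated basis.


D f = -(3/2)x^2 + 12x + 8
D_q D f = (3/2)x + 12
D_q f = -(3/2)x^2 - 6x + 8
D D_q f = -3x - 6
[D_q, D] f = (9/2)x + 18

the result is g(x) = (9/2)x + 18


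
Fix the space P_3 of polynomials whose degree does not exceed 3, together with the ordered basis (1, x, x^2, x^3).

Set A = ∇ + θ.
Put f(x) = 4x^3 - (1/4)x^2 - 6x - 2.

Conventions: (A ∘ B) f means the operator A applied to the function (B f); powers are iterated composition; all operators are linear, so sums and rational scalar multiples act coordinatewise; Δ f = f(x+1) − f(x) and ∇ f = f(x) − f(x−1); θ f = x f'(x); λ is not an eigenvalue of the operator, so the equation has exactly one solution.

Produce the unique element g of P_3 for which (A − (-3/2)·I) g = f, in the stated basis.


write g with unknown coordinates in the stated basis and equate coefficients in (A − (-3/2)·I) g = f
solving from the highest basis element down gives g = (8/9)x^3 - (5/6)x^2 - (2/3)x - 55/27
check: A g = (8/3)x^3 + x^2 - 5x + 19/18
so A g − (-3/2)·g = 4x^3 - (1/4)x^2 - 6x - 2 = f ✓

g(x) = (8/9)x^3 - (5/6)x^2 - (2/3)x - 55/27


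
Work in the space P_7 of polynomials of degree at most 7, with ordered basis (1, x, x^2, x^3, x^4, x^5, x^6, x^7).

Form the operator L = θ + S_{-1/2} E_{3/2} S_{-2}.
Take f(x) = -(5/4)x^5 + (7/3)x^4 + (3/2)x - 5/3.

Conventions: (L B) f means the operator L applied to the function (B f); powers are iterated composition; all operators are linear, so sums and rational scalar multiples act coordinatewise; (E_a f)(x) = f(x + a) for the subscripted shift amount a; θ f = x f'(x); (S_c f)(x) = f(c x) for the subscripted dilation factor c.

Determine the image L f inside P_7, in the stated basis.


the image equals g(x) = -(15/2)x^5 + (365/12)x^4 - (281/2)x^3 + (927/2)x^2 - (3021/4)x + 5839/12

θ f = -(25/4)x^5 + (28/3)x^4 + (3/2)x
S_{-2} f = 40x^5 + (112/3)x^4 - 3x - 5/3
E_{3/2} S_{-2} f = 40x^5 + (1012/3)x^4 + 1124x^3 + 1854x^2 + (3027/2)x + 5839/12
S_{-1/2} E_{3/2} S_{-2} f = -(5/4)x^5 + (253/12)x^4 - (281/2)x^3 + (927/2)x^2 - (3027/4)x + 5839/12
(θ + S_{-1/2} E_{3/2} S_{-2}) f = -(15/2)x^5 + (365/12)x^4 - (281/2)x^3 + (927/2)x^2 - (3021/4)x + 5839/12


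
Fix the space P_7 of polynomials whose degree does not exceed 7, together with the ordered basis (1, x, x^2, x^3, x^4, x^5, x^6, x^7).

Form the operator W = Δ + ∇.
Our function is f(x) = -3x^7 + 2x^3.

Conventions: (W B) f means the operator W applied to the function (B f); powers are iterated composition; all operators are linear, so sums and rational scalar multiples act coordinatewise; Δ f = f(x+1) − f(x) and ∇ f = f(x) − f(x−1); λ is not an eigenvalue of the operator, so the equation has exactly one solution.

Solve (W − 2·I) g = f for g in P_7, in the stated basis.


the result is g(x) = (3/2)x^7 + (21/2)x^6 + 63x^5 + (735/2)x^4 + 1679x^3 + (11397/2)x^2 + 12930x + 29347/2

write g with unknown coordinates in the stated basis and equate coefficients in (W − 2·I) g = f
solving from the highest basis element down gives g = (3/2)x^7 + (21/2)x^6 + 63x^5 + (735/2)x^4 + 1679x^3 + (11397/2)x^2 + 12930x + 29347/2
check: W g = 21x^6 + 126x^5 + 735x^4 + 3360x^3 + 11397x^2 + 25860x + 29347
so W g − 2·g = -3x^7 + 2x^3 = f ✓


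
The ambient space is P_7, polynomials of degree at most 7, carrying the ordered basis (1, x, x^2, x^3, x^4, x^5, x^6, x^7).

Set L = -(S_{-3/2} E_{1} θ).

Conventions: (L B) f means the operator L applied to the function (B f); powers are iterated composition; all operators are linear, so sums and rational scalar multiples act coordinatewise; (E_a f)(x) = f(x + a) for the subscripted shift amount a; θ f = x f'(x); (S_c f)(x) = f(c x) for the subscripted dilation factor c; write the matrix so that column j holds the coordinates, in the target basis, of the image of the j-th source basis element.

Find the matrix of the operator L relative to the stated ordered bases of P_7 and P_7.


the matrix is [[0, -1, -2, -3, -4, -5, -6, -7]; [0, 3/2, 6, 27/2, 24, 75/2, 54, 147/2]; [0, 0, -9/2, -81/4, -54, -225/2, -405/2, -1323/4]; [0, 0, 0, 81/8, 54, 675/4, 405, 6615/8]; [0, 0, 0, 0, -81/4, -2025/16, -3645/8, -19845/16]; [0, 0, 0, 0, 0, 1215/32, 2187/8, 35721/32]; [0, 0, 0, 0, 0, 0, -2187/32, -35721/64]; [0, 0, 0, 0, 0, 0, 0, 15309/128]] (rows listed top to bottom)

image of 1: 0
image of x: (3/2)x - 1
image of x^2: -(9/2)x^2 + 6x - 2
image of x^3: (81/8)x^3 - (81/4)x^2 + (27/2)x - 3
image of x^4: -(81/4)x^4 + 54x^3 - 54x^2 + 24x - 4
image of x^5: (1215/32)x^5 - (2025/16)x^4 + (675/4)x^3 - (225/2)x^2 + (75/2)x - 5
image of x^6: -(2187/32)x^6 + (2187/8)x^5 - (3645/8)x^4 + 405x^3 - (405/2)x^2 + 54x - 6
image of x^7: (15309/128)x^7 - (35721/64)x^6 + (35721/32)x^5 - (19845/16)x^4 + (6615/8)x^3 - (1323/4)x^2 + (147/2)x - 7
each image's coordinates form column j of the matrix


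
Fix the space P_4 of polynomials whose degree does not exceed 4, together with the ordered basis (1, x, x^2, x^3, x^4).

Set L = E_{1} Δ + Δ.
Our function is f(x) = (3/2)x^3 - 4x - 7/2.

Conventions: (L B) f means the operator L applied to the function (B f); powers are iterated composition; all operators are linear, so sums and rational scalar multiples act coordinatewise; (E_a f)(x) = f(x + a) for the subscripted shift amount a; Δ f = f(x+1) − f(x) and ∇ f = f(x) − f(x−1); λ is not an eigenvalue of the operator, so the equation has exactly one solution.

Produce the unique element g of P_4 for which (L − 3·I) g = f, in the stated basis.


g(x) = -(1/2)x^3 - x^2 - 2x - 17/6

write g with unknown coordinates in the stated basis and equate coefficients in (L − 3·I) g = f
solving from the highest basis element down gives g = -(1/2)x^3 - x^2 - 2x - 17/6
check: L g = -3x^2 - 10x - 12
so L g − 3·g = (3/2)x^3 - 4x - 7/2 = f ✓


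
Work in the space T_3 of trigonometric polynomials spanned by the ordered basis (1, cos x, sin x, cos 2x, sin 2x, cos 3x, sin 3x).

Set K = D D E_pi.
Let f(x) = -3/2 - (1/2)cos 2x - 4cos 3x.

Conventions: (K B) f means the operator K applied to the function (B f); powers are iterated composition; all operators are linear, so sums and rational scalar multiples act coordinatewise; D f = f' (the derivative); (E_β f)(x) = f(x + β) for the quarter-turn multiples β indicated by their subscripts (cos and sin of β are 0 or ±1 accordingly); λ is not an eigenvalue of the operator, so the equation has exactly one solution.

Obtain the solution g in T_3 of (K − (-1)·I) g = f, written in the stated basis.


the result is g(x) = -3/2 + (1/6)cos 2x - (2/5)cos 3x

write g with unknown coordinates in the stated basis and equate coefficients in (K − (-1)·I) g = f
solving from the highest basis element down gives g = -3/2 + (1/6)cos 2x - (2/5)cos 3x
check: K g = -(2/3)cos 2x - (18/5)cos 3x
so K g − (-1)·g = -3/2 - (1/2)cos 2x - 4cos 3x = f ✓


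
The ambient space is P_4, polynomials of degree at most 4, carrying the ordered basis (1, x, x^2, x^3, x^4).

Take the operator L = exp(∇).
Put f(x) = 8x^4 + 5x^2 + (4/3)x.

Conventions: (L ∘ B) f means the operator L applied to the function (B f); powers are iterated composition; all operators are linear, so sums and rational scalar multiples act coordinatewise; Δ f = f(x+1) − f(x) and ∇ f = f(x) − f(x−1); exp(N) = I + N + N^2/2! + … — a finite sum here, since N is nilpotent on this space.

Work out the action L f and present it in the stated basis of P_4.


order-1 term: 32x^3 - 48x^2 + 42x - 35/3
order-2 term: 48x^2 - 96x + 61
order-3 term: 32x - 48
order-4 term: 8
the series for exp(∇) f terminates at order 4
exp(∇) f = 8x^4 + 32x^3 + 5x^2 - (62/3)x + 28/3

g(x) = 8x^4 + 32x^3 + 5x^2 - (62/3)x + 28/3


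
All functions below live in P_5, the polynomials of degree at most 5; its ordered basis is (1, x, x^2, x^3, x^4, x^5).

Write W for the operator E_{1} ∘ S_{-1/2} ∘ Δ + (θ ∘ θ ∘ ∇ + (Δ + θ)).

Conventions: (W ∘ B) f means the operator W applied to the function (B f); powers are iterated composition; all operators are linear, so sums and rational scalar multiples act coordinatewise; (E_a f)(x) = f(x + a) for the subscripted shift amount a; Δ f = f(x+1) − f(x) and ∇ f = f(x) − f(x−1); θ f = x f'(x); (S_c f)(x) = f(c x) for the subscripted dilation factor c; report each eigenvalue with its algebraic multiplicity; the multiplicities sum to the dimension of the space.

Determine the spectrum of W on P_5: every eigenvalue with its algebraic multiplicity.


image of 1: 0
image of x: x + 2
image of x^2: 2x^2 + 3x + 1
image of x^3: 3x^3 + (63/4)x^2 + 5/4
image of x^4: 4x^4 + (79/2)x^3 - 18x^2 + (15/2)x + 1
image of x^5: 5x^5 + (1365/16)x^4 - 80x^3 + (405/8)x^2 + 17/16
the matrix is upper triangular; its diagonal is (0, 1, 2, 3, 4, 5)
for a triangular matrix the eigenvalues are the diagonal entries, with algebraic multiplicity their repetition count

λ = 0 (multiplicity 1), λ = 1 (multiplicity 1), λ = 2 (multiplicity 1), λ = 3 (multiplicity 1), λ = 4 (multiplicity 1), λ = 5 (multiplicity 1)


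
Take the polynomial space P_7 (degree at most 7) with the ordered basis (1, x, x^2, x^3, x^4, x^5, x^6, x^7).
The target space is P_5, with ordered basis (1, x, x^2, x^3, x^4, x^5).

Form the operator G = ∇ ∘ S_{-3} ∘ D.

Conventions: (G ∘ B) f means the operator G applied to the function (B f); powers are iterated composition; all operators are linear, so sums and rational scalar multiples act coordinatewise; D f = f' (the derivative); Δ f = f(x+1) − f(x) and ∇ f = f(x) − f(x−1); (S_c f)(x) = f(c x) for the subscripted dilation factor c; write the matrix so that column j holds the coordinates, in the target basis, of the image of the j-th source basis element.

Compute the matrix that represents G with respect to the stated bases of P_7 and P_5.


the matrix is [[0, 0, -6, -27, -108, -405, -1458, -5103]; [0, 0, 0, 54, 324, 1620, 7290, 30618]; [0, 0, 0, 0, -324, -2430, -14580, -76545]; [0, 0, 0, 0, 0, 1620, 14580, 102060]; [0, 0, 0, 0, 0, 0, -7290, -76545]; [0, 0, 0, 0, 0, 0, 0, 30618]] (rows listed top to bottom)

image of 1: 0
image of x: 0
image of x^2: -6
image of x^3: 54x - 27
image of x^4: -324x^2 + 324x - 108
image of x^5: 1620x^3 - 2430x^2 + 1620x - 405
image of x^6: -7290x^4 + 14580x^3 - 14580x^2 + 7290x - 1458
image of x^7: 30618x^5 - 76545x^4 + 102060x^3 - 76545x^2 + 30618x - 5103
each image's coordinates form column j of the matrix
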